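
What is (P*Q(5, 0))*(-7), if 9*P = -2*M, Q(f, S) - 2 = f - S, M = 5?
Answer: 490/9 ≈ 54.444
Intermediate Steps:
Q(f, S) = 2 + f - S (Q(f, S) = 2 + (f - S) = 2 + f - S)
P = -10/9 (P = (-2*5)/9 = (1/9)*(-10) = -10/9 ≈ -1.1111)
(P*Q(5, 0))*(-7) = -10*(2 + 5 - 1*0)/9*(-7) = -10*(2 + 5 + 0)/9*(-7) = -10/9*7*(-7) = -70/9*(-7) = 490/9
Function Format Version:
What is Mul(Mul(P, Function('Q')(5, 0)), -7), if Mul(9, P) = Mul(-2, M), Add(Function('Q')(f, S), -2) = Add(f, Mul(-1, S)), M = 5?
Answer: Rational(490, 9) ≈ 54.444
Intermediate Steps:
Function('Q')(f, S) = Add(2, f, Mul(-1, S)) (Function('Q')(f, S) = Add(2, Add(f, Mul(-1, S))) = Add(2, f, Mul(-1, S)))
P = Rational(-10, 9) (P = Mul(Rational(1, 9), Mul(-2, 5)) = Mul(Rational(1, 9), -10) = Rational(-10, 9) ≈ -1.1111)
Mul(Mul(P, Function('Q')(5, 0)), -7) = Mul(Mul(Rational(-10, 9), Add(2, 5, Mul(-1, 0))), -7) = Mul(Mul(Rational(-10, 9), Add(2, 5, 0)), -7) = Mul(Mul(Rational(-10, 9), 7), -7) = Mul(Rational(-70, 9), -7) = Rational(490, 9)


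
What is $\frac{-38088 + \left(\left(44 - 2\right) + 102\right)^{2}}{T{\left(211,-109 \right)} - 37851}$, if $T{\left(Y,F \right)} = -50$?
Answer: $\frac{17352}{37901} \approx 0.45782$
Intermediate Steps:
$\frac{-38088 + \left(\left(44 - 2\right) + 102\right)^{2}}{T{\left(211,-109 \right)} - 37851} = \frac{-38088 + \left(\left(44 - 2\right) + 102\right)^{2}}{-50 - 37851} = \frac{-38088 + \left(42 + 102\right)^{2}}{-37901} = \left(-38088 + 144^{2}\right) \left(- \frac{1}{37901}\right) = \left(-38088 + 20736\right) \left(- \frac{1}{37901}\right) = \left(-17352\right) \left(- \frac{1}{37901}\right) = \frac{17352}{37901}$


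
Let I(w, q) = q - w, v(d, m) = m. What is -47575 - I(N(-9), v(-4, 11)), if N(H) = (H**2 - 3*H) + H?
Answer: -47487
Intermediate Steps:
N(H) = H**2 - 2*H
-47575 - I(N(-9), v(-4, 11)) = -47575 - (11 - (-9)*(-2 - 9)) = -47575 - (11 - (-9)*(-11)) = -47575 - (11 - 1*99) = -47575 - (11 - 99) = -47575 - 1*(-88) = -47575 + 88 = -47487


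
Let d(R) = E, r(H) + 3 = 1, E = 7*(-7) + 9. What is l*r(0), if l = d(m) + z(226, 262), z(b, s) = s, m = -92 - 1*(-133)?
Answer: -444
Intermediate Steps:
m = 41 (m = -92 + 133 = 41)
E = -40 (E = -49 + 9 = -40)
r(H) = -2 (r(H) = -3 + 1 = -2)
d(R) = -40
l = 222 (l = -40 + 262 = 222)
l*r(0) = 222*(-2) = -444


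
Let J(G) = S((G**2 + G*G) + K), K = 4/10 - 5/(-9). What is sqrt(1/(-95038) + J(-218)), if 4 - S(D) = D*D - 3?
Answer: I*sqrt(165239663496571034097046)/4276710 ≈ 95049.0*I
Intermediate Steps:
K = 43/45 (K = 4*(1/10) - 5*(-1/9) = 2/5 + 5/9 = 43/45 ≈ 0.95556)
S(D) = 7 - D**2 (S(D) = 4 - (D*D - 3) = 4 - (D**2 - 3) = 4 - (-3 + D**2) = 4 + (3 - D**2) = 7 - D**2)
J(G) = 7 - (43/45 + 2*G**2)**2 (J(G) = 7 - ((G**2 + G*G) + 43/45)**2 = 7 - ((G**2 + G**2) + 43/45)**2 = 7 - (2*G**2 + 43/45)**2 = 7 - (43/45 + 2*G**2)**2)
sqrt(1/(-95038) + J(-218)) = sqrt(1/(-95038) + (7 - (43 + 90*(-218)**2)**2/2025)) = sqrt(-1/95038 + (7 - (43 + 90*47524)**2/2025)) = sqrt(-1/95038 + (7 - (43 + 4277160)**2/2025)) = sqrt(-1/95038 + (7 - 1/2025*4277203**2)) = sqrt(-1/95038 + (7 - 1/2025*18294465503209)) = sqrt(-1/95038 + (7 - 18294465503209/2025)) = sqrt(-1/95038 - 18294465489034/2025) = sqrt(-1738669411146815317/192451950) = I*sqrt(165239663496571034097046)/4276710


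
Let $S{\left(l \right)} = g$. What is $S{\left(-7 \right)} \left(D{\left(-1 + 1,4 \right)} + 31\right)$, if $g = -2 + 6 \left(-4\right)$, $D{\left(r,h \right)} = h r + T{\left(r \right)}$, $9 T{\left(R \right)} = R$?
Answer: $-806$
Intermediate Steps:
$T{\left(R \right)} = \frac{R}{9}$
$D{\left(r,h \right)} = \frac{r}{9} + h r$ ($D{\left(r,h \right)} = h r + \frac{r}{9} = \frac{r}{9} + h r$)
$g = -26$ ($g = -2 - 24 = -26$)
$S{\left(l \right)} = -26$
$S{\left(-7 \right)} \left(D{\left(-1 + 1,4 \right)} + 31\right) = - 26 \left(\left(-1 + 1\right) \left(\frac{1}{9} + 4\right) + 31\right) = - 26 \left(0 \cdot \frac{37}{9} + 31\right) = - 26 \left(0 + 31\right) = \left(-26\right) 31 = -806$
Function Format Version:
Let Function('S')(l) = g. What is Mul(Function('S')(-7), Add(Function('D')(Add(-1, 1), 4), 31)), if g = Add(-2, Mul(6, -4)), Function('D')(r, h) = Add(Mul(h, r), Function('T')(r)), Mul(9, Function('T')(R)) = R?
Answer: -806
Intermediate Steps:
Function('T')(R) = Mul(Rational(1, 9), R)
Function('D')(r, h) = Add(Mul(Rational(1, 9), r), Mul(h, r)) (Function('D')(r, h) = Add(Mul(h, r), Mul(Rational(1, 9), r)) = Add(Mul(Rational(1, 9), r), Mul(h, r)))
g = -26 (g = Add(-2, -24) = -26)
Function('S')(l) = -26
Mul(Function('S')(-7), Add(Function('D')(Add(-1, 1), 4), 31)) = Mul(-26, Add(Mul(Add(-1, 1), Add(Rational(1, 9), 4)), 31)) = Mul(-26, Add(Mul(0, Rational(37, 9)), 31)) = Mul(-26, Add(0, 31)) = Mul(-26, 31) = -806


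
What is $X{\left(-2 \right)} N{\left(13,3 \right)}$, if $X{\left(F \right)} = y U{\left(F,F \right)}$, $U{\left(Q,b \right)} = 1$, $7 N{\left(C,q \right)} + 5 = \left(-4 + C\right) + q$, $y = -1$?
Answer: $-1$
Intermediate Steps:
$N{\left(C,q \right)} = - \frac{9}{7} + \frac{C}{7} + \frac{q}{7}$ ($N{\left(C,q \right)} = - \frac{5}{7} + \frac{\left(-4 + C\right) + q}{7} = - \frac{5}{7} + \frac{-4 + C + q}{7} = - \frac{5}{7} + \left(- \frac{4}{7} + \frac{C}{7} + \frac{q}{7}\right) = - \frac{9}{7} + \frac{C}{7} + \frac{q}{7}$)
$X{\left(F \right)} = -1$ ($X{\left(F \right)} = \left(-1\right) 1 = -1$)
$X{\left(-2 \right)} N{\left(13,3 \right)} = - (- \frac{9}{7} + \frac{1}{7} \cdot 13 + \frac{1}{7} \cdot 3) = - (- \frac{9}{7} + \frac{13}{7} + \frac{3}{7}) = \left(-1\right) 1 = -1$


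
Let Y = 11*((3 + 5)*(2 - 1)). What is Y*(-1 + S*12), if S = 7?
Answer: 7304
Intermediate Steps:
Y = 88 (Y = 11*(8*1) = 11*8 = 88)
Y*(-1 + S*12) = 88*(-1 + 7*12) = 88*(-1 + 84) = 88*83 = 7304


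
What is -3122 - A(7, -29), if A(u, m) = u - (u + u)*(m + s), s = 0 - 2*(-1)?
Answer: -3507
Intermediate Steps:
s = 2 (s = 0 + 2 = 2)
A(u, m) = u - 2*u*(2 + m) (A(u, m) = u - (u + u)*(m + 2) = u - 2*u*(2 + m))
-3122 - A(7, -29) = -3122 - (-1)*7*(3 + 2*(-29)) = -3122 - (-1)*7*(3 - 58) = -3122 - (-1)*7*(-55) = -3122 - 1*385 = -3122 - 385 = -3507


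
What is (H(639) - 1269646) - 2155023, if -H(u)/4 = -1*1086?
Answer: -3420325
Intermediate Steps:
H(u) = 4344 (H(u) = -(-4)*1086 = -4*(-1086) = 4344)
(H(639) - 1269646) - 2155023 = (4344 - 1269646) - 2155023 = -1265302 - 2155023 = -3420325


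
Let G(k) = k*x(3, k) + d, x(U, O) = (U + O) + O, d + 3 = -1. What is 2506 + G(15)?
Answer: 2997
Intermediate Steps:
d = -4 (d = -3 - 1 = -4)
x(U, O) = U + 2*O (x(U, O) = (O + U) + O = U + 2*O)
G(k) = -4 + k*(3 + 2*k) (G(k) = k*(3 + 2*k) - 4 = -4 + k*(3 + 2*k))
2506 + G(15) = 2506 + (-4 + 15*(3 + 2*15)) = 2506 + (-4 + 15*(3 + 30)) = 2506 + (-4 + 15*33) = 2506 + (-4 + 495) = 2506 + 491 = 2997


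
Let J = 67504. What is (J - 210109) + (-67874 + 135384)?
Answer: -75095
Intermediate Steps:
(J - 210109) + (-67874 + 135384) = (67504 - 210109) + (-67874 + 135384) = -142605 + 67510 = -75095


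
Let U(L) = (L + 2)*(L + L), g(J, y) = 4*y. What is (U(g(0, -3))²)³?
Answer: 191102976000000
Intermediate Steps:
U(L) = 2*L*(2 + L) (U(L) = (2 + L)*(2*L) = 2*L*(2 + L))
(U(g(0, -3))²)³ = ((2*(4*(-3))*(2 + 4*(-3)))²)³ = ((2*(-12)*(2 - 12))²)³ = ((2*(-12)*(-10))²)³ = (240²)³ = 57600³ = 191102976000000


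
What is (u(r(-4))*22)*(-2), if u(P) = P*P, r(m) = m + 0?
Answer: -704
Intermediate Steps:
r(m) = m
u(P) = P²
(u(r(-4))*22)*(-2) = ((-4)²*22)*(-2) = (16*22)*(-2) = 352*(-2) = -704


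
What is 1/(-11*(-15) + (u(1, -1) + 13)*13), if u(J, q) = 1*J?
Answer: 1/347 ≈ 0.0028818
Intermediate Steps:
u(J, q) = J
1/(-11*(-15) + (u(1, -1) + 13)*13) = 1/(-11*(-15) + (1 + 13)*13) = 1/(165 + 14*13) = 1/(165 + 182) = 1/347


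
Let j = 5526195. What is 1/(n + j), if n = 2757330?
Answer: 1/8283525 ≈ 1.2072e-7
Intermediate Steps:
1/(n + j) = 1/(2757330 + 5526195) = 1/8283525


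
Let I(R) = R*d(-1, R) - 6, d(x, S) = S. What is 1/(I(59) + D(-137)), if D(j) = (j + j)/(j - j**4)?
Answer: 1285677/4467727576 ≈ 0.00028777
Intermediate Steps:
D(j) = 2*j/(j - j**4) (D(j) = (2*j)/(j - j**4) = 2*j/(j - j**4))
I(R) = -6 + R**2 (I(R) = R*R - 6 = R**2 - 6 = -6 + R**2)
1/(I(59) + D(-137)) = 1/((-6 + 59**2) - 2/(-1 + (-137)**3)) = 1/((-6 + 3481) - 2/(-1 - 2571353)) = 1/(3475 - 2/(-2571354)) = 1/(3475 - 2*(-1/2571354)) = 1/(3475 + 1/1285677) = 1/(4467727576/1285677) = 1285677/4467727576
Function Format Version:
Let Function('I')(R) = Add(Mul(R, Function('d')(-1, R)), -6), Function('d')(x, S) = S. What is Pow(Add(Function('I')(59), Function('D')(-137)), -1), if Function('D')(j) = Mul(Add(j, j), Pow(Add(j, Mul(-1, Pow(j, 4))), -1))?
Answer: Rational(1285677, 4467727576) ≈ 0.00028777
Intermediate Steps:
Function('D')(j) = Mul(2, j, Pow(Add(j, Mul(-1, Pow(j, 4))), -1)) (Function('D')(j) = Mul(Mul(2, j), Pow(Add(j, Mul(-1, Pow(j, 4))), -1)) = Mul(2, j, Pow(Add(j, Mul(-1, Pow(j, 4))), -1)))
Function('I')(R) = Add(-6, Pow(R, 2)) (Function('I')(R) = Add(Mul(R, R), -6) = Add(Pow(R, 2), -6) = Add(-6, Pow(R, 2)))
Pow(Add(Function('I')(59), Function('D')(-137)), -1) = Pow(Add(Add(-6, Pow(59, 2)), Mul(-2, Pow(Add(-1, Pow(-137, 3)), -1))), -1) = Pow(Add(Add(-6, 3481), Mul(-2, Pow(Add(-1, -2571353), -1))), -1) = Pow(Add(3475, Mul(-2, Pow(-2571354, -1))), -1) = Pow(Add(3475, Mul(-2, Rational(-1, 2571354))), -1) = Pow(Add(3475, Rational(1, 1285677)), -1) = Pow(Rational(4467727576, 1285677), -1) = Rational(1285677, 4467727576)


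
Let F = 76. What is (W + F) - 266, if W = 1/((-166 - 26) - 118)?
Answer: -58901/310 ≈ -190.00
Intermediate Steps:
W = -1/310 (W = 1/(-192 - 118) = 1/(-310) = -1/310 ≈ -0.0032258)
(W + F) - 266 = (-1/310 + 76) - 266 = 23559/310 - 266 = -58901/310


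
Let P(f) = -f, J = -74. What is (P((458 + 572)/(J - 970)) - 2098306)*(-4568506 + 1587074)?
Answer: 56303583414668/9 ≈ 6.2560e+12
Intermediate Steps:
(P((458 + 572)/(J - 970)) - 2098306)*(-4568506 + 1587074) = (-(458 + 572)/(-74 - 970) - 2098306)*(-4568506 + 1587074) = (-1030/(-1044) - 2098306)*(-2981432) = (-1030*(-1)/1044 - 2098306)*(-2981432) = (-1*(-515/522) - 2098306)*(-2981432) = (515/522 - 2098306)*(-2981432) = -1095315217/522*(-2981432) = 56303583414668/9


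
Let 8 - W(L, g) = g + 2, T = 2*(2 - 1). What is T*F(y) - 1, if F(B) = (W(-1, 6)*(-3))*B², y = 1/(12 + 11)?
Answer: -1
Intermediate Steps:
T = 2 (T = 2*1 = 2)
y = 1/23 ≈ 0.043478
W(L, g) = 6 - g (W(L, g) = 8 - (g + 2) = 8 - (2 + g) = 8 + (-2 - g) = 6 - g)
F(B) = 0 (F(B) = ((6 - 1*6)*(-3))*B² = ((6 - 6)*(-3))*B² = (0*(-3))*B² = 0*B² = 0)
T*F(y) - 1 = 2*0 - 1 = 0 - 1 = -1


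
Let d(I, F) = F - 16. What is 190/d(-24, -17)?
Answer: -190/33 ≈ -5.7576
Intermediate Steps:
d(I, F) = -16 + F
190/d(-24, -17) = 190/(-16 - 17) = 190/(-33) = 190*(-1/33) = -190/33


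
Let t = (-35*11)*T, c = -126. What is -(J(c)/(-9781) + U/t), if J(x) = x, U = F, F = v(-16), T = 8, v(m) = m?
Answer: -68072/3765685 ≈ -0.018077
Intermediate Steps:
F = -16
U = -16
t = -3080 (t = -35*11*8 = -385*8 = -3080)
-(J(c)/(-9781) + U/t) = -(-126/(-9781) - 16/(-3080)) = -(-126*(-1/9781) - 16*(-1/3080)) = -(126/9781 + 2/385) = -1*68072/3765685 = -68072/3765685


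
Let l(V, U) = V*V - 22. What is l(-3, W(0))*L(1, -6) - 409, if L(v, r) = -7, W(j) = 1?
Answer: -318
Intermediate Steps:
l(V, U) = -22 + V² (l(V, U) = V² - 22 = -22 + V²)
l(-3, W(0))*L(1, -6) - 409 = (-22 + (-3)²)*(-7) - 409 = (-22 + 9)*(-7) - 409 = -13*(-7) - 409 = 91 - 409 = -318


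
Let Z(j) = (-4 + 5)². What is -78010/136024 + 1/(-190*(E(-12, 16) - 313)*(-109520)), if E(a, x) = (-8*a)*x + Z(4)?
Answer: -248364056646997/433065920313600 ≈ -0.57350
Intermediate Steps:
Z(j) = 1 (Z(j) = 1² = 1)
E(a, x) = 1 - 8*a*x (E(a, x) = (-8*a)*x + 1 = -8*a*x + 1 = 1 - 8*a*x)
-78010/136024 + 1/(-190*(E(-12, 16) - 313)*(-109520)) = -78010/136024 + 1/(-190*((1 - 8*(-12)*16) - 313)*(-109520)) = -78010*1/136024 - 1/109520/(-190*((1 + 1536) - 313)) = -39005/68012 - 1/109520/(-190*(1537 - 313)) = -39005/68012 - 1/109520/(-190*1224) = -39005/68012 - 1/109520/(-232560) = -39005/68012 - 1/232560*(-1/109520) = -39005/68012 + 1/25469971200 = -248364056646997/433065920313600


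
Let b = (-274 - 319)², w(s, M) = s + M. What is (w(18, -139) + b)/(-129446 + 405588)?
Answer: 175764/138071 ≈ 1.2730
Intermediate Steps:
w(s, M) = M + s
b = 351649 (b = (-593)² = 351649)
(w(18, -139) + b)/(-129446 + 405588) = ((-139 + 18) + 351649)/(-129446 + 405588) = (-121 + 351649)/276142 = 351528*(1/276142) = 175764/138071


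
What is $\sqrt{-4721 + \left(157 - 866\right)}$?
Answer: $i \sqrt{5430} \approx 73.688 i$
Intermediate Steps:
$\sqrt{-4721 + \left(157 - 866\right)} = \sqrt{-4721 - 709} = \sqrt{-5430} = i \sqrt{5430}$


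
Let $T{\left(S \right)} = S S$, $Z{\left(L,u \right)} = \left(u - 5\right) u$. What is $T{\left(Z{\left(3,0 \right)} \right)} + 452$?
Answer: $452$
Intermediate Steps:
$Z{\left(L,u \right)} = u \left(-5 + u\right)$ ($Z{\left(L,u \right)} = \left(-5 + u\right) u = u \left(-5 + u\right)$)
$T{\left(S \right)} = S^{2}$
$T{\left(Z{\left(3,0 \right)} \right)} + 452 = \left(0 \left(-5 + 0\right)\right)^{2} + 452 = \left(0 \left(-5\right)\right)^{2} + 452 = 0^{2} + 452 = 0 + 452 = 452$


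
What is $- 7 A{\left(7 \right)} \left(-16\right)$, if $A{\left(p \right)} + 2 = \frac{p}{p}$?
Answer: $-112$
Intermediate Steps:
$A{\left(p \right)} = -1$ ($A{\left(p \right)} = -2 + \frac{p}{p} = -2 + 1 = -1$)
$- 7 A{\left(7 \right)} \left(-16\right) = \left(-7\right) \left(-1\right) \left(-16\right) = 7 \left(-16\right) = -112$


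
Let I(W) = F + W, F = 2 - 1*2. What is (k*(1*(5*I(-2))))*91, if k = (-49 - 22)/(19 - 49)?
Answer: -6461/3 ≈ -2153.7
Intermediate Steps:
F = 0 (F = 2 - 2 = 0)
I(W) = W (I(W) = 0 + W = W)
k = 71/30 (k = -71/(-30) = -71*(-1/30) = 71/30 ≈ 2.3667)
(k*(1*(5*I(-2))))*91 = (71*(1*(5*(-2)))/30)*91 = (71*(1*(-10))/30)*91 = ((71/30)*(-10))*91 = -71/3*91 = -6461/3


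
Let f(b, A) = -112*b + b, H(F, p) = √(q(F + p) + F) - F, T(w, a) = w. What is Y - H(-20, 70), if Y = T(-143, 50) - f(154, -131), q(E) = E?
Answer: 16931 - √30 ≈ 16926.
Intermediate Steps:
H(F, p) = √(p + 2*F) - F (H(F, p) = √((F + p) + F) - F = √(p + 2*F) - F)
f(b, A) = -111*b
Y = 16951 (Y = -143 - (-111)*154 = -143 - 1*(-17094) = -143 + 17094 = 16951)
Y - H(-20, 70) = 16951 - (√(70 + 2*(-20)) - 1*(-20)) = 16951 - (√(70 - 40) + 20) = 16951 - (√30 + 20) = 16951 - (20 + √30) = 16951 + (-20 - √30) = 16931 - √30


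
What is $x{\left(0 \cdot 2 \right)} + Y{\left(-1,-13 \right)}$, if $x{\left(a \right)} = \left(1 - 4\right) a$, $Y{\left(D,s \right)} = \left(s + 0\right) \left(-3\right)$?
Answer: $39$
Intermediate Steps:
$Y{\left(D,s \right)} = - 3 s$ ($Y{\left(D,s \right)} = s \left(-3\right) = - 3 s$)
$x{\left(a \right)} = - 3 a$
$x{\left(0 \cdot 2 \right)} + Y{\left(-1,-13 \right)} = - 3 \cdot 0 \cdot 2 - -39 = \left(-3\right) 0 + 39 = 0 + 39 = 39$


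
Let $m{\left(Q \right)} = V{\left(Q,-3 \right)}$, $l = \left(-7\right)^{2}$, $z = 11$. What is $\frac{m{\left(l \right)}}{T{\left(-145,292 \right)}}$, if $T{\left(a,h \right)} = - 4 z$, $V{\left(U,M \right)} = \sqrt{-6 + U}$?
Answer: $- \frac{\sqrt{43}}{44} \approx -0.14903$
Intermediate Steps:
$l = 49$
$T{\left(a,h \right)} = -44$ ($T{\left(a,h \right)} = \left(-4\right) 11 = -44$)
$m{\left(Q \right)} = \sqrt{-6 + Q}$
$\frac{m{\left(l \right)}}{T{\left(-145,292 \right)}} = \frac{\sqrt{-6 + 49}}{-44} = \sqrt{43} \left(- \frac{1}{44}\right) = - \frac{\sqrt{43}}{44}$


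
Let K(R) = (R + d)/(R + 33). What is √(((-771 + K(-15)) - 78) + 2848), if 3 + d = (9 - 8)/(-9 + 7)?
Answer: √71927/6 ≈ 44.699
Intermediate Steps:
d = -7/2 (d = -3 + (9 - 8)/(-9 + 7) = -3 + 1/(-2) = -3 + 1*(-½) = -3 - ½ = -7/2 ≈ -3.5000)
K(R) = (-7/2 + R)/(33 + R) (K(R) = (R - 7/2)/(R + 33) = (-7/2 + R)/(33 + R))
√(((-771 + K(-15)) - 78) + 2848) = √(((-771 + (-7/2 - 15)/(33 - 15)) - 78) + 2848) = √(((-771 - 37/2/18) - 78) + 2848) = √(((-771 + (1/18)*(-37/2)) - 78) + 2848) = √(((-771 - 37/36) - 78) + 2848) = √((-27793/36 - 78) + 2848) = √(-30601/36 + 2848) = √(71927/36) = √71927/6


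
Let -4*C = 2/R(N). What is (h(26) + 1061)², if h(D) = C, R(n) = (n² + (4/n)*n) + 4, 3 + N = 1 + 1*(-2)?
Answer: 2593559329/2304 ≈ 1.1257e+6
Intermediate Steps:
N = -4 (N = -3 + (1 + 1*(-2)) = -3 + (1 - 2) = -3 - 1 = -4)
R(n) = 8 + n² (R(n) = (n² + 4) + 4 = (4 + n²) + 4 = 8 + n²)
C = -1/48 (C = -1/(2*(8 + (-4)²)) = -1/(2*(8 + 16)) = -1/(2*24) = -¼*1/12 = -1/48 ≈ -0.020833)
h(D) = -1/48
(h(26) + 1061)² = (-1/48 + 1061)² = (50927/48)² = 2593559329/2304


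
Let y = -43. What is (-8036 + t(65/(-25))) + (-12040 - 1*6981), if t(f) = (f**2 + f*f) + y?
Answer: -677162/25 ≈ -27086.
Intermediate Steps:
t(f) = -43 + 2*f**2 (t(f) = (f**2 + f*f) - 43 = (f**2 + f**2) - 43 = 2*f**2 - 43 = -43 + 2*f**2)
(-8036 + t(65/(-25))) + (-12040 - 1*6981) = (-8036 + (-43 + 2*(65/(-25))**2)) + (-12040 - 1*6981) = (-8036 + (-43 + 2*(65*(-1/25))**2)) + (-12040 - 6981) = (-8036 + (-43 + 2*(-13/5)**2)) - 19021 = (-8036 + (-43 + 2*(169/25))) - 19021 = (-8036 + (-43 + 338/25)) - 19021 = (-8036 - 737/25) - 19021 = -201637/25 - 19021 = -677162/25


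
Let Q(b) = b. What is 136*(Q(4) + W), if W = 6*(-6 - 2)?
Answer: -5984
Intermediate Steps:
W = -48 (W = 6*(-8) = -48)
136*(Q(4) + W) = 136*(4 - 48) = 136*(-44) = -5984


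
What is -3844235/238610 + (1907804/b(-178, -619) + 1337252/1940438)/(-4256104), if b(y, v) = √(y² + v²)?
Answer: -793710168088749311/49265245570121068 - 20737*√414845/19191559390 ≈ -16.112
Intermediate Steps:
b(y, v) = √(v² + y²)
-3844235/238610 + (1907804/b(-178, -619) + 1337252/1940438)/(-4256104) = -3844235/238610 + (1907804/(√((-619)² + (-178)²)) + 1337252/1940438)/(-4256104) = -3844235*1/238610 + (1907804/(√(383161 + 31684)) + 1337252*(1/1940438))*(-1/4256104) = -768847/47722 + (1907804/(√414845) + 668626/970219)*(-1/4256104) = -768847/47722 + (1907804*(√414845/414845) + 668626/970219)*(-1/4256104) = -768847/47722 + (1907804*√414845/414845 + 668626/970219)*(-1/4256104) = -768847/47722 + (668626/970219 + 1907804*√414845/414845)*(-1/4256104) = -768847/47722 + (-334313/2064676483388 - 20737*√414845/19191559390) = -793710168088749311/49265245570121068 - 20737*√414845/19191559390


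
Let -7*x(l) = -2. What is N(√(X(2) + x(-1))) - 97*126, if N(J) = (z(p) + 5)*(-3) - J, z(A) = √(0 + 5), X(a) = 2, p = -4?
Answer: -12237 - 3*√5 - 4*√7/7 ≈ -12245.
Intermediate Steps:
x(l) = 2/7 (x(l) = -⅐*(-2) = 2/7)
z(A) = √5
N(J) = -15 - J - 3*√5 (N(J) = (√5 + 5)*(-3) - J = (5 + √5)*(-3) - J = (-15 - 3*√5) - J = -15 - J - 3*√5)
N(√(X(2) + x(-1))) - 97*126 = (-15 - √(2 + 2/7) - 3*√5) - 97*126 = (-15 - √(16/7) - 3*√5) - 12222 = (-15 - 4*√7/7 - 3*√5) - 12222 = (-15 - 3*√5 - 4*√7/7) - 12222 = -12237 - 3*√5 - 4*√7/7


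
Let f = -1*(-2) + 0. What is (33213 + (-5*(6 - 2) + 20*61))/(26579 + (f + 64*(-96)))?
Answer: 34413/20437 ≈ 1.6839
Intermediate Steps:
f = 2 (f = 2 + 0 = 2)
(33213 + (-5*(6 - 2) + 20*61))/(26579 + (f + 64*(-96))) = (33213 + (-5*(6 - 2) + 20*61))/(26579 + (2 + 64*(-96))) = (33213 + (-5*4 + 1220))/(26579 + (2 - 6144)) = (33213 + (-20 + 1220))/(26579 - 6142) = (33213 + 1200)/20437 = 34413*(1/20437) = 34413/20437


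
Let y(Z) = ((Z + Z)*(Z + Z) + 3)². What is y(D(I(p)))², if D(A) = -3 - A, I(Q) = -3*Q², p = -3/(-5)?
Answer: 15131529231698961/152587890625 ≈ 99166.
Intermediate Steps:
p = ⅗ (p = -3*(-⅕) = ⅗ ≈ 0.60000)
y(Z) = (3 + 4*Z²)² (y(Z) = ((2*Z)*(2*Z) + 3)² = (4*Z² + 3)² = (3 + 4*Z²)²)
y(D(I(p)))² = ((3 + 4*(-3 - (-3)*(⅗)²)²)²)² = ((3 + 4*(-3 - (-3)*9/25)²)²)² = ((3 + 4*(-3 - 1*(-27/25))²)²)² = ((3 + 4*(-3 + 27/25)²)²)² = ((3 + 4*(-48/25)²)²)² = ((3 + 4*(2304/625))²)² = ((3 + 9216/625)²)² = ((11091/625)²)² = (123010281/390625)² = 15131529231698961/152587890625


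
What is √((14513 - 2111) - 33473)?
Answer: I*√21071 ≈ 145.16*I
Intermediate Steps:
√((14513 - 2111) - 33473) = √(12402 - 33473) = √(-21071) = I*√21071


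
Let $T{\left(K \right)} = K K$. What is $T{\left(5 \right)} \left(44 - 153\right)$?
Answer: $-2725$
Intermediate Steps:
$T{\left(K \right)} = K^{2}$
$T{\left(5 \right)} \left(44 - 153\right) = 5^{2} \left(44 - 153\right) = 25 \left(-109\right) = -2725$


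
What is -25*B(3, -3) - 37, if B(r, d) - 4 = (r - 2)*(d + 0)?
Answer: -62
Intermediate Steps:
B(r, d) = 4 + d*(-2 + r) (B(r, d) = 4 + (r - 2)*(d + 0) = 4 + (-2 + r)*d = 4 + d*(-2 + r))
-25*B(3, -3) - 37 = -25*(4 - 2*(-3) - 3*3) - 37 = -25*(4 + 6 - 9) - 37 = -25*1 - 37 = -25 - 37 = -62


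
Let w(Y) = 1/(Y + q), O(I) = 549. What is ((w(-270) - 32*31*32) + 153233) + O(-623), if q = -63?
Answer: 40638653/333 ≈ 1.2204e+5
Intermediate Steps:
w(Y) = 1/(-63 + Y) (w(Y) = 1/(Y - 63) = 1/(-63 + Y))
((w(-270) - 32*31*32) + 153233) + O(-623) = ((1/(-63 - 270) - 32*31*32) + 153233) + 549 = ((1/(-333) - 992*32) + 153233) + 549 = ((-1/333 - 31744) + 153233) + 549 = (-10570753/333 + 153233) + 549 = 40455836/333 + 549 = 40638653/333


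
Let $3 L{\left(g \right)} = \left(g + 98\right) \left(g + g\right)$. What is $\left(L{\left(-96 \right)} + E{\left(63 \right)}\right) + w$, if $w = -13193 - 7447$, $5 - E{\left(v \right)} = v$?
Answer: $-20826$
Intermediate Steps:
$E{\left(v \right)} = 5 - v$
$w = -20640$
$L{\left(g \right)} = \frac{2 g \left(98 + g\right)}{3}$ ($L{\left(g \right)} = \frac{\left(g + 98\right) \left(g + g\right)}{3} = \frac{\left(98 + g\right) 2 g}{3} = \frac{2 g \left(98 + g\right)}{3}$)
$\left(L{\left(-96 \right)} + E{\left(63 \right)}\right) + w = \left(\frac{2}{3} \left(-96\right) \left(98 - 96\right) + \left(5 - 63\right)\right) - 20640 = \left(\frac{2}{3} \left(-96\right) 2 + \left(5 - 63\right)\right) - 20640 = \left(-128 - 58\right) - 20640 = -186 - 20640 = -20826$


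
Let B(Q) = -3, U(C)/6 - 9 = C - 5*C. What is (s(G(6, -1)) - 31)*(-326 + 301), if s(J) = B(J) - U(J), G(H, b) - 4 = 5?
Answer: -3200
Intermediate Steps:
U(C) = 54 - 24*C (U(C) = 54 + 6*(C - 5*C) = 54 + 6*(-4*C) = 54 - 24*C)
G(H, b) = 9 (G(H, b) = 4 + 5 = 9)
s(J) = -57 + 24*J (s(J) = -3 - (54 - 24*J) = -3 + (-54 + 24*J) = -57 + 24*J)
(s(G(6, -1)) - 31)*(-326 + 301) = ((-57 + 24*9) - 31)*(-326 + 301) = ((-57 + 216) - 31)*(-25) = (159 - 31)*(-25) = 128*(-25) = -3200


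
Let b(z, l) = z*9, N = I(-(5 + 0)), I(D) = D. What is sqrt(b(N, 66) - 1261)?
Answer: I*sqrt(1306) ≈ 36.139*I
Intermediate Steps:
N = -5 (N = -(5 + 0) = -1*5 = -5)
b(z, l) = 9*z
sqrt(b(N, 66) - 1261) = sqrt(9*(-5) - 1261) = sqrt(-45 - 1261) = sqrt(-1306) = I*sqrt(1306)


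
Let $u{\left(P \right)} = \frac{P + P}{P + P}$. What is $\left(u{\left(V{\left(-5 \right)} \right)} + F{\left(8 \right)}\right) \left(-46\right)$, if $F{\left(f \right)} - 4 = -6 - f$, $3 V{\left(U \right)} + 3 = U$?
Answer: $414$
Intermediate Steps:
$V{\left(U \right)} = -1 + \frac{U}{3}$
$F{\left(f \right)} = -2 - f$ ($F{\left(f \right)} = 4 - \left(6 + f\right) = -2 - f$)
$u{\left(P \right)} = 1$ ($u{\left(P \right)} = \frac{2 P}{2 P} = 2 P \frac{1}{2 P} = 1$)
$\left(u{\left(V{\left(-5 \right)} \right)} + F{\left(8 \right)}\right) \left(-46\right) = \left(1 - 10\right) \left(-46\right) = \left(-9\right) \left(-46\right) = 414$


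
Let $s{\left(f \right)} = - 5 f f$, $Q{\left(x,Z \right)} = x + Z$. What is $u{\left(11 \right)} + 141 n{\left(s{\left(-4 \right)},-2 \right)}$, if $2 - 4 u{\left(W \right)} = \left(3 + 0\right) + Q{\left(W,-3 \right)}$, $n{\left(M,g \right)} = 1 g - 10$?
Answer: $- \frac{6777}{4} \approx -1694.3$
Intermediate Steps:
$Q{\left(x,Z \right)} = Z + x$
$s{\left(f \right)} = - 5 f^{2}$
$n{\left(M,g \right)} = -10 + g$ ($n{\left(M,g \right)} = g - 10 = -10 + g$)
$u{\left(W \right)} = \frac{1}{2} - \frac{W}{4}$ ($u{\left(W \right)} = \frac{1}{2} - \frac{\left(3 + 0\right) + \left(-3 + W\right)}{4} = \frac{1}{2} - \frac{3 + \left(-3 + W\right)}{4} = \frac{1}{2} - \frac{W}{4}$)
$u{\left(11 \right)} + 141 n{\left(s{\left(-4 \right)},-2 \right)} = \left(\frac{1}{2} - \frac{11}{4}\right) + 141 \left(-10 - 2\right) = \left(\frac{1}{2} - \frac{11}{4}\right) + 141 \left(-12\right) = - \frac{9}{4} - 1692 = - \frac{6777}{4}$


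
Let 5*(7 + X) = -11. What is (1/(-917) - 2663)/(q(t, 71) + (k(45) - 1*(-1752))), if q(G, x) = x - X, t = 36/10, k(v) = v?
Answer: -469610/331037 ≈ -1.4186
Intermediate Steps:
X = -46/5 (X = -7 + (⅕)*(-11) = -7 - 11/5 = -46/5 ≈ -9.2000)
t = 18/5 (t = 36*(⅒) = 18/5 ≈ 3.6000)
q(G, x) = 46/5 + x (q(G, x) = x - 1*(-46/5) = x + 46/5 = 46/5 + x)
(1/(-917) - 2663)/(q(t, 71) + (k(45) - 1*(-1752))) = (1/(-917) - 2663)/((46/5 + 71) + (45 - 1*(-1752))) = (-1/917 - 2663)/(401/5 + (45 + 1752)) = -2441972/(917*(401/5 + 1797)) = -2441972/(917*9386/5) = -2441972/917*5/9386 = -469610/331037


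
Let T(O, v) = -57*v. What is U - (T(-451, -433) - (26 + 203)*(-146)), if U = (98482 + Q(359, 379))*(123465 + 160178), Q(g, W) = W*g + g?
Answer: 66628249871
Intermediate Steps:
Q(g, W) = g + W*g
U = 66628307986 (U = (98482 + 359*(1 + 379))*(123465 + 160178) = (98482 + 359*380)*283643 = (98482 + 136420)*283643 = 234902*283643 = 66628307986)
U - (T(-451, -433) - (26 + 203)*(-146)) = 66628307986 - (-57*(-433) - (26 + 203)*(-146)) = 66628307986 - (24681 - 229*(-146)) = 66628307986 - (24681 - 1*(-33434)) = 66628307986 - (24681 + 33434) = 66628307986 - 1*58115 = 66628307986 - 58115 = 66628249871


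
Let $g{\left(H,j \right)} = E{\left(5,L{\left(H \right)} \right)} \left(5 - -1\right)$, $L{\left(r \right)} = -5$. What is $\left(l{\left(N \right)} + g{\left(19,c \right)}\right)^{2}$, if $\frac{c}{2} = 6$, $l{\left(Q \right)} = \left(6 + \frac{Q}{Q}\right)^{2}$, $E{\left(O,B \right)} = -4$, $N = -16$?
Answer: $625$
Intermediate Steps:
$l{\left(Q \right)} = 49$ ($l{\left(Q \right)} = \left(6 + 1\right)^{2} = 7^{2} = 49$)
$c = 12$ ($c = 2 \cdot 6 = 12$)
$g{\left(H,j \right)} = -24$ ($g{\left(H,j \right)} = - 4 \left(5 - -1\right) = - 4 \left(5 + \left(-3 + 4\right)\right) = - 4 \left(5 + 1\right) = \left(-4\right) 6 = -24$)
$\left(l{\left(N \right)} + g{\left(19,c \right)}\right)^{2} = \left(49 - 24\right)^{2} = 25^{2} = 625$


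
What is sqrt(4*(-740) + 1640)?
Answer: 2*I*sqrt(330) ≈ 36.332*I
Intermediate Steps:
sqrt(4*(-740) + 1640) = sqrt(-2960 + 1640) = sqrt(-1320) = 2*I*sqrt(330)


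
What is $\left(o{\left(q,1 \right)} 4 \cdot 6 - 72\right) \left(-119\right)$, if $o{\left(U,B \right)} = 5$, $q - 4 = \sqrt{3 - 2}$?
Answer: $-5712$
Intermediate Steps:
$q = 5$ ($q = 4 + \sqrt{3 - 2} = 4 + \sqrt{1} = 4 + 1 = 5$)
$\left(o{\left(q,1 \right)} 4 \cdot 6 - 72\right) \left(-119\right) = \left(5 \cdot 4 \cdot 6 - 72\right) \left(-119\right) = \left(20 \cdot 6 - 72\right) \left(-119\right) = \left(120 - 72\right) \left(-119\right) = 48 \left(-119\right) = -5712$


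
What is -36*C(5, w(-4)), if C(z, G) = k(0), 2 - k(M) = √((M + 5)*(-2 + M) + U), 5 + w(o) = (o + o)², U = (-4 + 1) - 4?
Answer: -72 + 36*I*√17 ≈ -72.0 + 148.43*I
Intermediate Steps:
U = -7 (U = -3 - 4 = -7)
w(o) = -5 + 4*o² (w(o) = -5 + (o + o)² = -5 + (2*o)² = -5 + 4*o²)
k(M) = 2 - √(-7 + (-2 + M)*(5 + M)) (k(M) = 2 - √((M + 5)*(-2 + M) - 7) = 2 - √((5 + M)*(-2 + M) - 7) = 2 - √((-2 + M)*(5 + M) - 7) = 2 - √(-7 + (-2 + M)*(5 + M)))
C(z, G) = 2 - I*√17 (C(z, G) = 2 - √(-17 + 0² + 3*0) = 2 - √(-17 + 0 + 0) = 2 - √(-17) = 2 - I*√17)
-36*C(5, w(-4)) = -36*(2 - I*√17) = -72 + 36*I*√17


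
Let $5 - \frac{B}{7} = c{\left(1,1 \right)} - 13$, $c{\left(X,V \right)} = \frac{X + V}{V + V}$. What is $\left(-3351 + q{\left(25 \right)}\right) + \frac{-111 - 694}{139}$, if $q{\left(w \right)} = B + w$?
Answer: $- \frac{446578}{139} \approx -3212.8$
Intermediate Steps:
$c{\left(X,V \right)} = \frac{V + X}{2 V}$
$B = 119$ ($B = 35 - 7 \left(\frac{1 + 1}{2 \cdot 1} - 13\right) = 35 - 7 \left(\frac{1}{2} \cdot 1 \cdot 2 - 13\right) = 35 - 7 \left(1 - 13\right) = 35 - -84 = 35 + 84 = 119$)
$q{\left(w \right)} = 119 + w$
$\left(-3351 + q{\left(25 \right)}\right) + \frac{-111 - 694}{139} = \left(-3351 + \left(119 + 25\right)\right) + \frac{-111 - 694}{139} = \left(-3351 + 144\right) - \frac{805}{139} = -3207 - \frac{805}{139} = - \frac{446578}{139}$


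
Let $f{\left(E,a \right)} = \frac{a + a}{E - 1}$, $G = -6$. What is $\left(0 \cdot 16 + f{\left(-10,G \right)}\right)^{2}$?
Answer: $\frac{144}{121} \approx 1.1901$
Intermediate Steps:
$f{\left(E,a \right)} = \frac{2 a}{-1 + E}$
$\left(0 \cdot 16 + f{\left(-10,G \right)}\right)^{2} = \left(0 \cdot 16 + 2 \left(-6\right) \frac{1}{-1 - 10}\right)^{2} = \left(0 + 2 \left(-6\right) \frac{1}{-11}\right)^{2} = \left(0 + 2 \left(-6\right) \left(- \frac{1}{11}\right)\right)^{2} = \left(0 + \frac{12}{11}\right)^{2} = \left(\frac{12}{11}\right)^{2} = \frac{144}{121}$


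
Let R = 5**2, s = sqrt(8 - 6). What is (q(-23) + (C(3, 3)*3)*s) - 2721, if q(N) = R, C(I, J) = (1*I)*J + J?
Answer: -2696 + 36*sqrt(2) ≈ -2645.1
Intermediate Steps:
C(I, J) = J + I*J (C(I, J) = I*J + J = J + I*J)
s = sqrt(2) ≈ 1.4142
R = 25
q(N) = 25
(q(-23) + (C(3, 3)*3)*s) - 2721 = (25 + ((3*(1 + 3))*3)*sqrt(2)) - 2721 = (25 + ((3*4)*3)*sqrt(2)) - 2721 = (25 + (12*3)*sqrt(2)) - 2721 = (25 + 36*sqrt(2)) - 2721 = -2696 + 36*sqrt(2)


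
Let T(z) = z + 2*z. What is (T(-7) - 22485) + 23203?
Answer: 697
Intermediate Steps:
T(z) = 3*z
(T(-7) - 22485) + 23203 = (3*(-7) - 22485) + 23203 = (-21 - 22485) + 23203 = -22506 + 23203 = 697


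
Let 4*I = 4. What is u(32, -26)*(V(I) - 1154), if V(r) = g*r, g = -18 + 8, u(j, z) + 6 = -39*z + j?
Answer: -1210560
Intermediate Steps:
I = 1 (I = (1/4)*4 = 1)
u(j, z) = -6 + j - 39*z (u(j, z) = -6 + (-39*z + j) = -6 + (j - 39*z) = -6 + j - 39*z)
g = -10
V(r) = -10*r
u(32, -26)*(V(I) - 1154) = (-6 + 32 - 39*(-26))*(-10*1 - 1154) = (-6 + 32 + 1014)*(-10 - 1154) = 1040*(-1164) = -1210560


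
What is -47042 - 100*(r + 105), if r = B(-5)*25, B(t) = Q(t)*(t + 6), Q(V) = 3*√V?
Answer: -57542 - 7500*I*√5 ≈ -57542.0 - 16771.0*I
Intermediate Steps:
B(t) = 3*√t*(6 + t) (B(t) = (3*√t)*(t + 6) = (3*√t)*(6 + t) = 3*√t*(6 + t))
r = 75*I*√5 (r = (3*√(-5)*(6 - 5))*25 = (3*(I*√5)*1)*25 = (3*I*√5)*25 = 75*I*√5 ≈ 167.71*I)
-47042 - 100*(r + 105) = -47042 - 100*(75*I*√5 + 105) = -47042 - 100*(105 + 75*I*√5) = -47042 + (-10500 - 7500*I*√5) = -57542 - 7500*I*√5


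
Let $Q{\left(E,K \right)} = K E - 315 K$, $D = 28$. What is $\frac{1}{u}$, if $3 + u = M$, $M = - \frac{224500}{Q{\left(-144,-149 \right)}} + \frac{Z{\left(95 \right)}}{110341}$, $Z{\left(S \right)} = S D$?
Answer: $- \frac{1078047333}{6746946919} \approx -0.15978$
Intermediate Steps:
$Z{\left(S \right)} = 28 S$ ($Z{\left(S \right)} = S 28 = 28 S$)
$Q{\left(E,K \right)} = - 315 K + E K$ ($Q{\left(E,K \right)} = E K - 315 K = - 315 K + E K$)
$M = - \frac{3512804920}{1078047333}$ ($M = - \frac{224500}{\left(-149\right) \left(-315 - 144\right)} + \frac{28 \cdot 95}{110341} = - \frac{224500}{\left(-149\right) \left(-459\right)} + 2660 \cdot \frac{1}{110341} = - \frac{224500}{68391} + \frac{380}{15763} = - \frac{3512804920}{1078047333} \approx -3.2585$)
$u = - \frac{6746946919}{1078047333}$ ($u = -3 - \frac{3512804920}{1078047333} = - \frac{6746946919}{1078047333} \approx -6.2585$)
$\frac{1}{u} = \frac{1}{- \frac{6746946919}{1078047333}} = - \frac{1078047333}{6746946919}$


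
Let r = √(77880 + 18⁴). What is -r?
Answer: -2*√45714 ≈ -427.62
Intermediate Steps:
r = 2*√45714 (r = √(77880 + 104976) = √182856 = 2*√45714 ≈ 427.62)
-r = -2*√45714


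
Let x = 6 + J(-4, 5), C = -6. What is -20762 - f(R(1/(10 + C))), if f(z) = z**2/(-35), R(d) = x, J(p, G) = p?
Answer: -726666/35 ≈ -20762.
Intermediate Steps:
x = 2 (x = 6 - 4 = 2)
R(d) = 2
f(z) = -z**2/35 (f(z) = z**2*(-1/35) = -z**2/35)
-20762 - f(R(1/(10 + C))) = -20762 - (-1)*2**2/35 = -20762 - (-1)*4/35 = -20762 - 1*(-4/35) = -20762 + 4/35 = -726666/35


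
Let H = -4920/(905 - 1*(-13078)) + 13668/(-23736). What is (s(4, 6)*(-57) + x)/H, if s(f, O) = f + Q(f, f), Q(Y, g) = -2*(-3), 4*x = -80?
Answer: 5439480220/8552799 ≈ 635.99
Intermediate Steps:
x = -20 (x = (¼)*(-80) = -20)
Q(Y, g) = 6
s(f, O) = 6 + f (s(f, O) = f + 6 = 6 + f)
H = -8552799/9219458 (H = -4920/(905 + 13078) + 13668*(-1/23736) = -4920/13983 - 1139/1978 = -4920*1/13983 - 1139/1978 = -1640/4661 - 1139/1978 = -8552799/9219458 ≈ -0.92769)
(s(4, 6)*(-57) + x)/H = ((6 + 4)*(-57) - 20)/(-8552799/9219458) = (10*(-57) - 20)*(-9219458/8552799) = (-570 - 20)*(-9219458/8552799) = -590*(-9219458/8552799) = 5439480220/8552799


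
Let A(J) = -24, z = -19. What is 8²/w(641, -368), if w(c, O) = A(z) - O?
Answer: 8/43 ≈ 0.18605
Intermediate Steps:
w(c, O) = -24 - O
8²/w(641, -368) = 8²/(-24 - 1*(-368)) = 64/(-24 + 368) = 64/344 = 64*(1/344) = 8/43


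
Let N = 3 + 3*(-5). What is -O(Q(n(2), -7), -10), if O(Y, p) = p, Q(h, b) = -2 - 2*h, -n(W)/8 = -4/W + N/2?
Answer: 10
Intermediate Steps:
N = -12 (N = 3 - 15 = -12)
n(W) = 48 + 32/W (n(W) = -8*(-4/W - 12/2) = -8*(-4/W - 12*½) = -8*(-4/W - 6) = -8*(-6 - 4/W) = 48 + 32/W)
-O(Q(n(2), -7), -10) = -1*(-10) = 10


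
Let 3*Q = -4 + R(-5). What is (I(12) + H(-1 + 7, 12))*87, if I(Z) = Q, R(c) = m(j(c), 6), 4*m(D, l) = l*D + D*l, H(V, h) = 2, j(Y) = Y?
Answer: -377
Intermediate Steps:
m(D, l) = D*l/2 (m(D, l) = (l*D + D*l)/4 = (D*l + D*l)/4 = (2*D*l)/4 = D*l/2)
R(c) = 3*c (R(c) = (½)*c*6 = 3*c)
Q = -19/3 (Q = (-4 + 3*(-5))/3 = (-4 - 15)/3 = (⅓)*(-19) = -19/3 ≈ -6.3333)
I(Z) = -19/3
(I(12) + H(-1 + 7, 12))*87 = (-19/3 + 2)*87 = -13/3*87 = -377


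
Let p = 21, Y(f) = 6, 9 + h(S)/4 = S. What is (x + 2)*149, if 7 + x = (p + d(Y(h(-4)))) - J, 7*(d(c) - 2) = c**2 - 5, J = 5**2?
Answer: -2682/7 ≈ -383.14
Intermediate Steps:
h(S) = -36 + 4*S
J = 25
d(c) = 9/7 + c**2/7 (d(c) = 2 + (c**2 - 5)/7 = 2 + (-5 + c**2)/7 = 2 + (-5/7 + c**2/7) = 9/7 + c**2/7)
x = -32/7 (x = -7 + ((21 + (9/7 + (1/7)*6**2)) - 1*25) = -7 + ((21 + (9/7 + (1/7)*36)) - 25) = -7 + ((21 + (9/7 + 36/7)) - 25) = -7 + ((21 + 45/7) - 25) = -7 + (192/7 - 25) = -7 + 17/7 = -32/7 ≈ -4.5714)
(x + 2)*149 = (-32/7 + 2)*149 = -18/7*149 = -2682/7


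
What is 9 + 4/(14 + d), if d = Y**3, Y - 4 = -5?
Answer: 121/13 ≈ 9.3077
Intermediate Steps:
Y = -1 (Y = 4 - 5 = -1)
d = -1 (d = (-1)**3 = -1)
9 + 4/(14 + d) = 9 + 4/(14 - 1) = 9 + 4/13 = 121/13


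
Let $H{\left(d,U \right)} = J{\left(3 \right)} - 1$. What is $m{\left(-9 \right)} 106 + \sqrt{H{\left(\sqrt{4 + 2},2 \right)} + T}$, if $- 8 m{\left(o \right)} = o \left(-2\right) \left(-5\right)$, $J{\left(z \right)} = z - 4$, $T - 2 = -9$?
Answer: $\frac{2385}{2} + 3 i \approx 1192.5 + 3.0 i$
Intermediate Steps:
$T = -7$ ($T = 2 - 9 = -7$)
$J{\left(z \right)} = -4 + z$
$m{\left(o \right)} = - \frac{5 o}{4}$ ($m{\left(o \right)} = - \frac{o \left(-2\right) \left(-5\right)}{8} = - \frac{- 2 o \left(-5\right)}{8} = - \frac{10 o}{8} = - \frac{5 o}{4}$)
$H{\left(d,U \right)} = -2$ ($H{\left(d,U \right)} = \left(-4 + 3\right) - 1 = -1 - 1 = -2$)
$m{\left(-9 \right)} 106 + \sqrt{H{\left(\sqrt{4 + 2},2 \right)} + T} = \left(- \frac{5}{4}\right) \left(-9\right) 106 + \sqrt{-2 - 7} = \frac{45}{4} \cdot 106 + \sqrt{-9} = \frac{2385}{2} + 3 i$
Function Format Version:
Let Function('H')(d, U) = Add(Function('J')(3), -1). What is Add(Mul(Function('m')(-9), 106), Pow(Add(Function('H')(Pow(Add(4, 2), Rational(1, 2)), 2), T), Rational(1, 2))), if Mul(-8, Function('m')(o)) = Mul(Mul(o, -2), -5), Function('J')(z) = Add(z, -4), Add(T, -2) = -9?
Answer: Add(Rational(2385, 2), Mul(3, I)) ≈ Add(1192.5, Mul(3.0000, I))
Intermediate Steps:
T = -7 (T = Add(2, -9) = -7)
Function('J')(z) = Add(-4, z)
Function('m')(o) = Mul(Rational(-5, 4), o) (Function('m')(o) = Mul(Rational(-1, 8), Mul(Mul(o, -2), -5)) = Mul(Rational(-1, 8), Mul(Mul(-2, o), -5)) = Mul(Rational(-1, 8), Mul(10, o)) = Mul(Rational(-5, 4), o))
Function('H')(d, U) = -2 (Function('H')(d, U) = Add(Add(-4, 3), -1) = Add(-1, -1) = -2)
Add(Mul(Function('m')(-9), 106), Pow(Add(Function('H')(Pow(Add(4, 2), Rational(1, 2)), 2), T), Rational(1, 2))) = Add(Mul(Mul(Rational(-5, 4), -9), 106), Pow(Add(-2, -7), Rational(1, 2))) = Add(Mul(Rational(45, 4), 106), Pow(-9, Rational(1, 2))) = Add(Rational(2385, 2), Mul(3, I))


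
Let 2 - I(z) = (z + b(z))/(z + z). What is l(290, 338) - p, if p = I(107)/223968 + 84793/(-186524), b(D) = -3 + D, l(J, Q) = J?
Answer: 649161447231937/2234984286912 ≈ 290.45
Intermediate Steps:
I(z) = 2 - (-3 + 2*z)/(2*z) (I(z) = 2 - (z + (-3 + z))/(z + z) = 2 - (-3 + 2*z)/(2*z))
p = -1016004027457/2234984286912 (p = ((3/2 + 107)/107)/223968 + 84793/(-186524) = ((1/107)*(217/2))*(1/223968) + 84793*(-1/186524) = (217/214)*(1/223968) - 84793/186524 = 217/47929152 - 84793/186524 = -1016004027457/2234984286912 ≈ -0.45459)
l(290, 338) - p = 290 - 1*(-1016004027457/2234984286912) = 290 + 1016004027457/2234984286912 = 649161447231937/2234984286912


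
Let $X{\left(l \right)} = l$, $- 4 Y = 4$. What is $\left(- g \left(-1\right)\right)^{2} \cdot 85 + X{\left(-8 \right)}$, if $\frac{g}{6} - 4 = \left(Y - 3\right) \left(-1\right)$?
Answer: $195832$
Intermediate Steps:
$Y = -1$ ($Y = \left(- \frac{1}{4}\right) 4 = -1$)
$g = 48$ ($g = 24 + 6 \left(-1 - 3\right) \left(-1\right) = 24 + 6 \left(\left(-4\right) \left(-1\right)\right) = 24 + 6 \cdot 4 = 24 + 24 = 48$)
$\left(- g \left(-1\right)\right)^{2} \cdot 85 + X{\left(-8 \right)} = \left(\left(-1\right) 48 \left(-1\right)\right)^{2} \cdot 85 - 8 = \left(\left(-48\right) \left(-1\right)\right)^{2} \cdot 85 - 8 = 48^{2} \cdot 85 - 8 = 2304 \cdot 85 - 8 = 195840 - 8 = 195832$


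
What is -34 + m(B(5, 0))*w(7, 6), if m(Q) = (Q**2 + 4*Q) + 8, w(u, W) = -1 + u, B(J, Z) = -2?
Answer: -10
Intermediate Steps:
m(Q) = 8 + Q**2 + 4*Q
-34 + m(B(5, 0))*w(7, 6) = -34 + (8 + (-2)**2 + 4*(-2))*(-1 + 7) = -34 + (8 + 4 - 8)*6 = -34 + 4*6 = -34 + 24 = -10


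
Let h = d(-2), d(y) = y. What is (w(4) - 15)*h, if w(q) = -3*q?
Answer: 54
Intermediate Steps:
h = -2
(w(4) - 15)*h = (-3*4 - 15)*(-2) = (-12 - 15)*(-2) = -27*(-2) = 54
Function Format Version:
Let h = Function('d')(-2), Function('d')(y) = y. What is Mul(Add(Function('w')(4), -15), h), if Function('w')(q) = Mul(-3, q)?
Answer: 54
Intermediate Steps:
h = -2
Mul(Add(Function('w')(4), -15), h) = Mul(Add(Mul(-3, 4), -15), -2) = Mul(Add(-12, -15), -2) = Mul(-27, -2) = 54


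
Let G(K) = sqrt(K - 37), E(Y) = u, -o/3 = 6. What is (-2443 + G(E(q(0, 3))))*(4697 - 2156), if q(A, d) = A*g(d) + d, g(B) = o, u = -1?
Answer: -6207663 + 2541*I*sqrt(38) ≈ -6.2077e+6 + 15664.0*I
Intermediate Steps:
o = -18 (o = -3*6 = -18)
g(B) = -18
q(A, d) = d - 18*A (q(A, d) = A*(-18) + d = -18*A + d = d - 18*A)
E(Y) = -1
G(K) = sqrt(-37 + K)
(-2443 + G(E(q(0, 3))))*(4697 - 2156) = (-2443 + sqrt(-37 - 1))*(4697 - 2156) = (-2443 + sqrt(-38))*2541 = (-2443 + I*sqrt(38))*2541 = -6207663 + 2541*I*sqrt(38)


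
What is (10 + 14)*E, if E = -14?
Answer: -336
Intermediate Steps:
(10 + 14)*E = (10 + 14)*(-14) = 24*(-14) = -336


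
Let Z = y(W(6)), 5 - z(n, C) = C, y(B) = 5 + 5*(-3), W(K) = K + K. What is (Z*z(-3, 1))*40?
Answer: -1600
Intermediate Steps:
W(K) = 2*K
y(B) = -10 (y(B) = 5 - 15 = -10)
z(n, C) = 5 - C
Z = -10
(Z*z(-3, 1))*40 = -10*(5 - 1*1)*40 = -10*(5 - 1)*40 = -10*4*40 = -40*40 = -1600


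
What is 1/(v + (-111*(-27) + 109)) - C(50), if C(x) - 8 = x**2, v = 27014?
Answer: -75540959/30120 ≈ -2508.0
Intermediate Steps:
C(x) = 8 + x**2
1/(v + (-111*(-27) + 109)) - C(50) = 1/(27014 + (-111*(-27) + 109)) - (8 + 50**2) = 1/(27014 + (2997 + 109)) - (8 + 2500) = 1/(27014 + 3106) - 1*2508 = 1/30120 - 2508 = -75540959/30120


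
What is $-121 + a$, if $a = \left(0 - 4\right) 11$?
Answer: $-165$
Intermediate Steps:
$a = -44$ ($a = \left(-4\right) 11 = -44$)
$-121 + a = -121 - 44 = -165$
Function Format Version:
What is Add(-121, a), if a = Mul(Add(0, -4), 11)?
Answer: -165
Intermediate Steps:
a = -44 (a = Mul(-4, 11) = -44)
Add(-121, a) = Add(-121, -44) = -165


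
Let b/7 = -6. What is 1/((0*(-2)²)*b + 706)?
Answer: 1/706 ≈ 0.0014164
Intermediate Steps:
b = -42 (b = 7*(-6) = -42)
1/((0*(-2)²)*b + 706) = 1/((0*(-2)²)*(-42) + 706) = 1/((0*4)*(-42) + 706) = 1/(0*(-42) + 706) = 1/(0 + 706) = 1/706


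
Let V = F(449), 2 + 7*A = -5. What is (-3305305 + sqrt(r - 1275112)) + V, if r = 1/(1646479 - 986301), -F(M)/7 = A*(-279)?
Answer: -3307258 + 3*I*sqrt(61748714212834270)/660178 ≈ -3.3073e+6 + 1129.2*I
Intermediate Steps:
A = -1 (A = -2/7 + (1/7)*(-5) = -2/7 - 5/7 = -1)
F(M) = -1953 (F(M) = -(-7)*(-279) = -7*279 = -1953)
r = 1/660178 ≈ 1.5147e-6
V = -1953
(-3305305 + sqrt(r - 1275112)) + V = (-3305305 + sqrt(1/660178 - 1275112)) - 1953 = (-3305305 + sqrt(-841800889935/660178)) - 1953 = (-3305305 + 3*I*sqrt(61748714212834270)/660178) - 1953 = -3307258 + 3*I*sqrt(61748714212834270)/660178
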